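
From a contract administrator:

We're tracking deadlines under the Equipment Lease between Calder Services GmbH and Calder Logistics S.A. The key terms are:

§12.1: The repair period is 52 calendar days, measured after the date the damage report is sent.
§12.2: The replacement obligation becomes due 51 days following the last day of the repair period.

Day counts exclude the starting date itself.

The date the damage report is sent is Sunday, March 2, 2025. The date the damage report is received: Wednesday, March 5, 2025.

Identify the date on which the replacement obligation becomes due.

Adding 52 calendar days to March 2, 2025 gives April 23, 2025, which is the last day of the repair period.
The date on which the replacement obligation becomes due: April 23, 2025 + 51 days = June 13, 2025.

June 13, 2025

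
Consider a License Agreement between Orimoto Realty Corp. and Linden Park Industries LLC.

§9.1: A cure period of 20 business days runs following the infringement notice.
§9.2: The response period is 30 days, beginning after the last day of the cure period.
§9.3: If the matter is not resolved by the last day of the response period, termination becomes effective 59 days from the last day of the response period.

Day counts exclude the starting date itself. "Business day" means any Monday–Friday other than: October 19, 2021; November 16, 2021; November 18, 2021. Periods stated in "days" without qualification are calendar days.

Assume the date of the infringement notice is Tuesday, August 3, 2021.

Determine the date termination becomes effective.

The last day of the cure period: counting 20 business days from Tuesday, August 3, 2021 (Aug 4, Aug 5, Aug 6, Aug 9, …, Aug 27, Aug 30, Aug 31, skipping weekends) reaches Tuesday, August 31, 2021.
The last day of the response period: 30 calendar days after August 31, 2021 is September 30, 2021.
Adding 59 calendar days to September 30, 2021 gives November 28, 2021, which is the date termination becomes effective.

November 28, 2021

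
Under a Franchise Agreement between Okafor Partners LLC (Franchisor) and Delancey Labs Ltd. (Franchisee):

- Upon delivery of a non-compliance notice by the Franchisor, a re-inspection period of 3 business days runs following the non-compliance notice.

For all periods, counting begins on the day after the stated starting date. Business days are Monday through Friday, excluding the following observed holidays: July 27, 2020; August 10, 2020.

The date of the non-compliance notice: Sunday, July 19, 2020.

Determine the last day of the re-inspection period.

July 22, 2020

The last day of the re-inspection period: 3 business days after Sunday, July 19, 2020, skipping weekends — Jul 20, Jul 21, Jul 22 — lands on Wednesday, July 22, 2020.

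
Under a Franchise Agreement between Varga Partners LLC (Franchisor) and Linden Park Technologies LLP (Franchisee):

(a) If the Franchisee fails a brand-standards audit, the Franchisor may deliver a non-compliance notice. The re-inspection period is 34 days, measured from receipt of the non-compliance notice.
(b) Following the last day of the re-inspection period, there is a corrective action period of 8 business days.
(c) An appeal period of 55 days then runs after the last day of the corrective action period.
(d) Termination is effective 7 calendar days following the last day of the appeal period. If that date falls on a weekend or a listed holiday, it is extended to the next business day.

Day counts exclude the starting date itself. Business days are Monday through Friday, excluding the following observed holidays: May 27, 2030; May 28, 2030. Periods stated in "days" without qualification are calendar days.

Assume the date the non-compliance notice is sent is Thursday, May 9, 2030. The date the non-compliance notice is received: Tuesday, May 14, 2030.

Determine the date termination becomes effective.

The last day of the re-inspection period: 34 calendar days after May 14, 2030 is June 17, 2030.
The last day of the corrective action period: counting 8 business days from Monday, June 17, 2030 (Jun 18, Jun 19, Jun 20, Jun 21, Jun 24, Jun 25, Jun 26, Jun 27, skipping weekends) reaches Thursday, June 27, 2030.
The last day of the appeal period: June 27, 2030 + 55 days = August 21, 2030.
Adding 7 calendar days to August 21, 2030 gives August 28, 2030, which is the date termination becomes effective. August 28, 2030 is a Wednesday and is not a listed holiday, so no roll-forward applies.

August 28, 2030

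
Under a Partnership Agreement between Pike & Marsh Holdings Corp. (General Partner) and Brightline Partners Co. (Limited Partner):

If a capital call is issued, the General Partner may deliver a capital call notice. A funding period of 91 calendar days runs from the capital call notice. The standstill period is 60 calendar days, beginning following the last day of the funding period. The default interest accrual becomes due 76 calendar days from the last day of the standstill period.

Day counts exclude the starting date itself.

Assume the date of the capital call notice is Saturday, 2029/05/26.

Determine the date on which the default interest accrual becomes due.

The last day of the funding period: 91 calendar days after 2029/05/26 is 2029/08/25.
The last day of the standstill period: 60 calendar days after 2029/08/25 is 2029/10/24.
The date on which the default interest accrual becomes due: 2029/10/24 + 76 days = 2030/01/08.

2030/01/08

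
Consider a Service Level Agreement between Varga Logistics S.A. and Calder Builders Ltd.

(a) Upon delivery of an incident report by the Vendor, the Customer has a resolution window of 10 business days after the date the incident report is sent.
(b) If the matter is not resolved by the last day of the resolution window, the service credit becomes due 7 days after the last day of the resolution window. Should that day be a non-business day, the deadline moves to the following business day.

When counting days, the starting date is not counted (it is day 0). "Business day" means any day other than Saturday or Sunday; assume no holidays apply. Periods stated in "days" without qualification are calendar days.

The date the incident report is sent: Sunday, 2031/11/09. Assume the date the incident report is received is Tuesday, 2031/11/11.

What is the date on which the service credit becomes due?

2031/11/28

The last day of the resolution window: counting 10 business days from Sunday, 2031/11/09 (Nov 10, Nov 11, Nov 12, Nov 13, Nov 14, Nov 17, Nov 18, Nov 19, Nov 20, Nov 21, skipping weekends) reaches Friday, 2031/11/21.
The date on which the service credit becomes due: 2031/11/21 + 7 days = 2031/11/28. 2031/11/28 is a Friday, so no roll-forward applies.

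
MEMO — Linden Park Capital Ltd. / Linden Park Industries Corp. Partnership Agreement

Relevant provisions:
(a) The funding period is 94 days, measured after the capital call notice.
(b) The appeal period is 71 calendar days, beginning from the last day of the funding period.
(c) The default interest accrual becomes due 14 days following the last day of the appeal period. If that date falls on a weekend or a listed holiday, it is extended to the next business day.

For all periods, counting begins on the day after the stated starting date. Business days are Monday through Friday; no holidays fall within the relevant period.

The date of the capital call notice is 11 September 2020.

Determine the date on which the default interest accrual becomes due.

9 March 2021

The last day of the funding period: 11 September 2020 + 94 days = 14 December 2020.
The last day of the appeal period: 71 calendar days after 14 December 2020 is 23 February 2021.
The date on which the default interest accrual becomes due: 23 February 2021 + 14 days = 9 March 2021. 9 March 2021 is a Tuesday, so no roll-forward applies.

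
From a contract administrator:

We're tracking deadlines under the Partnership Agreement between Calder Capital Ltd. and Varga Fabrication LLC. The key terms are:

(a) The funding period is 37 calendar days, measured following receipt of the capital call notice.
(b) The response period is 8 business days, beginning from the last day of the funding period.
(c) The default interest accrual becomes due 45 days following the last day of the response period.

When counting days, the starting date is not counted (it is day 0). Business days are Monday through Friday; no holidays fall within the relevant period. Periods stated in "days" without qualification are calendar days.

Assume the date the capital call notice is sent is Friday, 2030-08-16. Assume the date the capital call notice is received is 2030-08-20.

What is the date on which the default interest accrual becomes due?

2030-11-22

The last day of the funding period: 37 calendar days after 2030-08-20 is 2030-09-26.
The last day of the response period: counting 8 business days from Thursday, 2030-09-26 (Sep 27, Sep 30, Oct 1, Oct 2, Oct 3, Oct 4, Oct 7, Oct 8, skipping weekends) reaches Tuesday, 2030-10-08.
The date on which the default interest accrual becomes due: 2030-10-08 + 45 days = 2030-11-22.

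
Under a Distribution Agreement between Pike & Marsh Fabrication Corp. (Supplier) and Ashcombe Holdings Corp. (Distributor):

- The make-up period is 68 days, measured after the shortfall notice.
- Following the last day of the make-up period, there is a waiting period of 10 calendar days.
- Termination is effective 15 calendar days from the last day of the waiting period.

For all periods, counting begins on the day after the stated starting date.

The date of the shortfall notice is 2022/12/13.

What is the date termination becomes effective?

2023/03/16

The last day of the make-up period: 68 calendar days after 2022/12/13 is 2023/02/19.
Adding 10 calendar days to 2023/02/19 gives 2023/03/01, which is the last day of the waiting period.
The date termination becomes effective: 15 calendar days after 2023/03/01 is 2023/03/16.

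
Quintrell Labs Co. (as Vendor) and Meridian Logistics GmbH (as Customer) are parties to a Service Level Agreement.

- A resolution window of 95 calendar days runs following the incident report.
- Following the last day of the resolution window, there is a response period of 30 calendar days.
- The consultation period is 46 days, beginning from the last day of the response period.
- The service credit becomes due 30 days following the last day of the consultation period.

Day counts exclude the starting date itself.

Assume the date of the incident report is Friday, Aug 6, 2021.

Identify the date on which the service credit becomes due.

Feb 23, 2022

The last day of the resolution window: 95 calendar days after Aug 6, 2021 is Nov 9, 2021.
The last day of the response period: Nov 9, 2021 + 30 days = Dec 9, 2021.
The last day of the consultation period: 46 calendar days after Dec 9, 2021 is Jan 24, 2022.
Adding 30 calendar days to Jan 24, 2022 gives Feb 23, 2022, which is the date on which the service credit becomes due.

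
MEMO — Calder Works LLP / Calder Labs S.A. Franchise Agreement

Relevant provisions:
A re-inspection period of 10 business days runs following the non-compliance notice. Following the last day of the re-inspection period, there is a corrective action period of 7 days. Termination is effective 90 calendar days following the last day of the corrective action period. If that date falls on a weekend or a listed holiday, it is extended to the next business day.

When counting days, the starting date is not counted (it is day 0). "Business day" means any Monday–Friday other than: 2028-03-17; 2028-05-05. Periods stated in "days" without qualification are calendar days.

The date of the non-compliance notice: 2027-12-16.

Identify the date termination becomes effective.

2028-04-05

The last day of the re-inspection period: counting 10 business days from Thursday, 2027-12-16 (Dec 17, Dec 20, Dec 21, Dec 22, Dec 23, Dec 24, Dec 27, Dec 28, Dec 29, Dec 30, skipping weekends) reaches Thursday, 2027-12-30.
The last day of the corrective action period: 2027-12-30 + 7 days = 2028-01-06.
Adding 90 calendar days to 2028-01-06 gives 2028-04-05, which is the date termination becomes effective. 2028-04-05 is a Wednesday and is not a listed holiday, so no roll-forward applies.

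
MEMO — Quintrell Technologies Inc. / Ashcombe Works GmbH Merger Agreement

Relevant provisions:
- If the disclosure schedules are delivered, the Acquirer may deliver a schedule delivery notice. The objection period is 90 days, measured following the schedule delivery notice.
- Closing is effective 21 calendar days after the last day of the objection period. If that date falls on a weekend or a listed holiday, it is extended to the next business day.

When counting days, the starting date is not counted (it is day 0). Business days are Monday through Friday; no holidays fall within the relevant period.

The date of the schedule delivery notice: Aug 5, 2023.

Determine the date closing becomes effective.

The last day of the objection period: Aug 5, 2023 + 90 days = Nov 3, 2023.
Adding 21 calendar days to Nov 3, 2023 gives Nov 24, 2023, which is the date closing becomes effective. Nov 24, 2023 is a Friday, so no roll-forward applies.

Nov 24, 2023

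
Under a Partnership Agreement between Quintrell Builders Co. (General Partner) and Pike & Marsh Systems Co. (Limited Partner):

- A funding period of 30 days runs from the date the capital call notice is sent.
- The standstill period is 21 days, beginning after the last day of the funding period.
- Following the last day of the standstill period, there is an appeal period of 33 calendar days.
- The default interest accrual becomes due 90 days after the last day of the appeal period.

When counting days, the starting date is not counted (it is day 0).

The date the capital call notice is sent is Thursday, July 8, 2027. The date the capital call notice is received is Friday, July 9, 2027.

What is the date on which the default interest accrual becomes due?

December 29, 2027

The last day of the funding period: 30 calendar days after July 8, 2027 is August 7, 2027.
The last day of the standstill period: August 7, 2027 + 21 days = August 28, 2027.
Adding 33 calendar days to August 28, 2027 gives September 30, 2027, which is the last day of the appeal period.
Adding 90 calendar days to September 30, 2027 gives December 29, 2027, which is the date on which the default interest accrual becomes due.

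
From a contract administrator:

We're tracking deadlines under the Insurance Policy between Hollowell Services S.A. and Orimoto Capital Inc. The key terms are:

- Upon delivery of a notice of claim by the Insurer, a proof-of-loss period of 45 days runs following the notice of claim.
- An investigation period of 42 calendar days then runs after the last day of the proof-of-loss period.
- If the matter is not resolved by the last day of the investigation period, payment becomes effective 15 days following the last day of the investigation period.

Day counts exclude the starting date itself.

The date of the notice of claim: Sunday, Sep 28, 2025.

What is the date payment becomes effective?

Jan 8, 2026

Adding 45 calendar days to Sep 28, 2025 gives Nov 12, 2025, which is the last day of the proof-of-loss period.
The last day of the investigation period: 42 calendar days after Nov 12, 2025 is Dec 24, 2025.
The date payment becomes effective: 15 calendar days after Dec 24, 2025 is Jan 8, 2026.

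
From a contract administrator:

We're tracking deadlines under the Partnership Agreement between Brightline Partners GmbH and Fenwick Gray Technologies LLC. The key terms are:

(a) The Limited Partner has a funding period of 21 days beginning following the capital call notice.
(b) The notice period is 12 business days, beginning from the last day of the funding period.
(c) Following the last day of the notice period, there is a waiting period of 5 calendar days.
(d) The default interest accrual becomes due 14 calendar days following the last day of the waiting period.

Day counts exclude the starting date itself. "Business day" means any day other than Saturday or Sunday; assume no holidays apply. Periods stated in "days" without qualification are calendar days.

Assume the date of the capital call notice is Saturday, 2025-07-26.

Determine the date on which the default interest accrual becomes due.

The last day of the funding period: 2025-07-26 + 21 days = 2025-08-16.
The last day of the notice period: 12 business days after Saturday, 2025-08-16, skipping weekends — Aug 18, Aug 19, Aug 20, Aug 21, …, Aug 29, Sep 1, Sep 2 — lands on Tuesday, 2025-09-02.
Adding 5 calendar days to 2025-09-02 gives 2025-09-07, which is the last day of the waiting period.
The date on which the default interest accrual becomes due: 14 calendar days after 2025-09-07 is 2025-09-21.

2025-09-21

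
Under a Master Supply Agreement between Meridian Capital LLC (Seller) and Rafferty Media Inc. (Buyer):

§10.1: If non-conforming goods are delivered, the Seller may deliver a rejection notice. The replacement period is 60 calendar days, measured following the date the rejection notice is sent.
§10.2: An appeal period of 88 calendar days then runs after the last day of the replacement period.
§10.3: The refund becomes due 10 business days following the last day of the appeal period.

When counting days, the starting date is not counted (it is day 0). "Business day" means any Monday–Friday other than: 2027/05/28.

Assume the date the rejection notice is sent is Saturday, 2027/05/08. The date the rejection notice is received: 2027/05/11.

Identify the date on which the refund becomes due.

The last day of the replacement period: 2027/05/08 + 60 days = 2027/07/07.
The last day of the appeal period: 88 calendar days after 2027/07/07 is 2027/10/03.
The date on which the refund becomes due: 10 business days after Sunday, 2027/10/03, skipping weekends — Oct 4, Oct 5, Oct 6, Oct 7, Oct 8, Oct 11, Oct 12, Oct 13, Oct 14, Oct 15 — lands on Friday, 2027/10/15.

2027/10/15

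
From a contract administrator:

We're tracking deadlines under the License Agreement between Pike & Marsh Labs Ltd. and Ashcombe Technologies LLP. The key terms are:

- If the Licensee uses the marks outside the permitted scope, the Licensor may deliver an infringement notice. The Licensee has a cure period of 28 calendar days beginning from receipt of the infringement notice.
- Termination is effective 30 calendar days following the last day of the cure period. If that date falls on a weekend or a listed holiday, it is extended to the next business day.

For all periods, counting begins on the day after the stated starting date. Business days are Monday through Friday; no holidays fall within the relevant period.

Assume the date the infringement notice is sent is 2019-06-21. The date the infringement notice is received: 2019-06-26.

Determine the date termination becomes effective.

Adding 28 calendar days to 2019-06-26 gives 2019-07-24, which is the last day of the cure period.
The date termination becomes effective: 2019-07-24 + 30 days = 2019-08-23. 2019-08-23 is a Friday, so no roll-forward applies.

2019-08-23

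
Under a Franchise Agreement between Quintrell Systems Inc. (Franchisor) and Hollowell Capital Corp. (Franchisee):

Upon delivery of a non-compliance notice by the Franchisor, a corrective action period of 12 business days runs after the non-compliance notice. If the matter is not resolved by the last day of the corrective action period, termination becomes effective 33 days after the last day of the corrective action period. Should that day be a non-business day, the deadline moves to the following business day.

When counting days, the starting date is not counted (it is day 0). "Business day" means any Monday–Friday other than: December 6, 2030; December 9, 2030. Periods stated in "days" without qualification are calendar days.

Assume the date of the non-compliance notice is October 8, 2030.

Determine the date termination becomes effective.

From Tuesday, October 8, 2030, 12 business days (Oct 9, Oct 10, Oct 11, Oct 14, …, Oct 22, Oct 23, Oct 24, skipping weekends) brings us to Thursday, October 24, 2030, which is the last day of the corrective action period.
Adding 33 calendar days to October 24, 2030 gives November 26, 2030, which is the date termination becomes effective. November 26, 2030 is a Tuesday and is not a listed holiday, so no roll-forward applies.

November 26, 2030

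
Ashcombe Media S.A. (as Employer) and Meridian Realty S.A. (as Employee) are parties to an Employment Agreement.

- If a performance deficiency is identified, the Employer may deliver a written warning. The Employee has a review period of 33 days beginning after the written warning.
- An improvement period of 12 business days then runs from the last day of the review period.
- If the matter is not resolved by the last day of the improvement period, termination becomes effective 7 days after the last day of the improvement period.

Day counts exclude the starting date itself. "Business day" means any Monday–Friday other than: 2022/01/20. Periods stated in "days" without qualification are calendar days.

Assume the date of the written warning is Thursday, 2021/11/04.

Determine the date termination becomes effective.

Adding 33 calendar days to 2021/11/04 gives 2021/12/07, which is the last day of the review period.
The last day of the improvement period: counting 12 business days from Tuesday, 2021/12/07 (Dec 8, Dec 9, Dec 10, Dec 13, …, Dec 21, Dec 22, Dec 23, skipping weekends) reaches Thursday, 2021/12/23.
Adding 7 calendar days to 2021/12/23 gives 2021/12/30, which is the date termination becomes effective.

2021/12/30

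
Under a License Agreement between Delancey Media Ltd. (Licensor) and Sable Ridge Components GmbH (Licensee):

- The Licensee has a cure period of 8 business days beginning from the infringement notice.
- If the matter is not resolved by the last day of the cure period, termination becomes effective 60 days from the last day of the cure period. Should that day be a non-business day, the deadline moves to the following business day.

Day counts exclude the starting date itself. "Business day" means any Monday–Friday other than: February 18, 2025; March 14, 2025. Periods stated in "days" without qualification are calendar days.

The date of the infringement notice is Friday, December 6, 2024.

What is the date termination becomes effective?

The last day of the cure period: counting 8 business days from Friday, December 6, 2024 (Dec 9, Dec 10, Dec 11, Dec 12, Dec 13, Dec 16, Dec 17, Dec 18, skipping weekends) reaches Wednesday, December 18, 2024.
The date termination becomes effective: December 18, 2024 + 60 days = February 16, 2025. That falls on a Sunday, so it rolls to the next business day, Monday, February 17, 2025.

February 17, 2025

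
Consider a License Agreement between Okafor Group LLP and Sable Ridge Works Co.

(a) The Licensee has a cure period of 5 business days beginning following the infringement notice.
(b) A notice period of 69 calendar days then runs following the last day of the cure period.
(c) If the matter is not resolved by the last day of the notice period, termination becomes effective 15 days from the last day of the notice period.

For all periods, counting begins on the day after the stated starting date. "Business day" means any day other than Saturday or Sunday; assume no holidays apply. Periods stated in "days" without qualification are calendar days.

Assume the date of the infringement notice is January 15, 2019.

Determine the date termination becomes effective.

The last day of the cure period: counting 5 business days from Tuesday, January 15, 2019 (Jan 16, Jan 17, Jan 18, Jan 21, Jan 22, skipping weekends) reaches Tuesday, January 22, 2019.
The last day of the notice period: 69 calendar days after January 22, 2019 is April 1, 2019.
The date termination becomes effective: 15 calendar days after April 1, 2019 is April 16, 2019.

April 16, 2019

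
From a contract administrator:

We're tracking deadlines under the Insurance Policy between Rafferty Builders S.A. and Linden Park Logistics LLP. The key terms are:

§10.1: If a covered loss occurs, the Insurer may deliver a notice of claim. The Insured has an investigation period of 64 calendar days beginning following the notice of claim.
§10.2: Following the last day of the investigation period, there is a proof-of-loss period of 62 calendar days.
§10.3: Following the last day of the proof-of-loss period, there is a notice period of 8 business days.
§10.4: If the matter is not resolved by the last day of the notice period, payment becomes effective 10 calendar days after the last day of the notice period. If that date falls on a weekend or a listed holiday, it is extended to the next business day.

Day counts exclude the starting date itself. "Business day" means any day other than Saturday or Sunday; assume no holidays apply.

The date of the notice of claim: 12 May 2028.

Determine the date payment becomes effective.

The last day of the investigation period: 12 May 2028 + 64 days = 15 July 2028.
The last day of the proof-of-loss period: 62 calendar days after 15 July 2028 is 15 September 2028.
From Friday, 15 September 2028, 8 business days (Sep 18, Sep 19, Sep 20, Sep 21, Sep 22, Sep 25, Sep 26, Sep 27, skipping weekends) brings us to Wednesday, 27 September 2028, which is the last day of the notice period.
The date payment becomes effective: 10 calendar days after 27 September 2028 is 7 October 2028. That falls on a Saturday, so it rolls to the next business day, Monday, 9 October 2028.

9 October 2028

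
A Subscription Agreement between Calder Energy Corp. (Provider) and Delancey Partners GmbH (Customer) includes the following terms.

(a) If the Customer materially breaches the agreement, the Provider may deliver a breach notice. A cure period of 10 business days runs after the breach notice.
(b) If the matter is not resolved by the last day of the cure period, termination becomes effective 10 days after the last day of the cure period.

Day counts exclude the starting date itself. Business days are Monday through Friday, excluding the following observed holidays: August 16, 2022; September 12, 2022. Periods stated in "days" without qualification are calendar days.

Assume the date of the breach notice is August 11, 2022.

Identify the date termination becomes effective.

The last day of the cure period: counting 10 business days from Thursday, August 11, 2022 (Aug 12, Aug 15, Aug 17, Aug 18, Aug 19, Aug 22, Aug 23, Aug 24, Aug 25, Aug 26, skipping weekends and the listed holiday on Aug 16) reaches Friday, August 26, 2022.
The date termination becomes effective: August 26, 2022 + 10 days = September 5, 2022.

September 5, 2022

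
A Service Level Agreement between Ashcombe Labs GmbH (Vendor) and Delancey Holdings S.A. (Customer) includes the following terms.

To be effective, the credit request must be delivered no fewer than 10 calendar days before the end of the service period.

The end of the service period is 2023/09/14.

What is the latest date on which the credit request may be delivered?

Counting back 10 calendar days from 2023/09/14 gives 2023/09/04.

2023/09/04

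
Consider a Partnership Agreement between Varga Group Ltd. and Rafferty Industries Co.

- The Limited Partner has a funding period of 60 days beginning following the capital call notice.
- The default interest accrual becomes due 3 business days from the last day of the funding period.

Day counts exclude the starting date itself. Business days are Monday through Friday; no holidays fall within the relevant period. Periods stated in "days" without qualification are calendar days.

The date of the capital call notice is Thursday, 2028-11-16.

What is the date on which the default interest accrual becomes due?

2029-01-18

Adding 60 calendar days to 2028-11-16 gives 2029-01-15, which is the last day of the funding period.
From Monday, 2029-01-15, 3 business days (Jan 16, Jan 17, Jan 18, skipping weekends) brings us to Thursday, 2029-01-18, which is the date on which the default interest accrual becomes due.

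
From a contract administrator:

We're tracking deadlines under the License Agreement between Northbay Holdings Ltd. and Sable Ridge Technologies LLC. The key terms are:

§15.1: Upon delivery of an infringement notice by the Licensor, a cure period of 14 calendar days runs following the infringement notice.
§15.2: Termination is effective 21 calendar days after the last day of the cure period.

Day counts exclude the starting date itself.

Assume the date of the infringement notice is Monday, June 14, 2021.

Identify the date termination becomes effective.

July 19, 2021

The last day of the cure period: June 14, 2021 + 14 days = June 28, 2021.
Adding 21 calendar days to June 28, 2021 gives July 19, 2021, which is the date termination becomes effective.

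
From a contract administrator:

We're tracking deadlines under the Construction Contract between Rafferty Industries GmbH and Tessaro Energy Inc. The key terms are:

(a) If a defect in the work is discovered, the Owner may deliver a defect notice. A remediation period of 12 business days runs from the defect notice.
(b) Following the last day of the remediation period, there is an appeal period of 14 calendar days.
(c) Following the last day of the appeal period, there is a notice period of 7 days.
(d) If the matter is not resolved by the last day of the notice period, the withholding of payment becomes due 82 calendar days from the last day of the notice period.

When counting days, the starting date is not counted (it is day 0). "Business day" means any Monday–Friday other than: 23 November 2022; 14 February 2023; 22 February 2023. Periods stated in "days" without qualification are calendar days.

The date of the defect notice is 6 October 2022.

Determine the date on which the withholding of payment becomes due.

4 February 2023

From Thursday, 6 October 2022, 12 business days (Oct 7, Oct 10, Oct 11, Oct 12, …, Oct 20, Oct 21, Oct 24, skipping weekends) brings us to Monday, 24 October 2022, which is the last day of the remediation period.
The last day of the appeal period: 14 calendar days after 24 October 2022 is 7 November 2022.
The last day of the notice period: 7 November 2022 + 7 days = 14 November 2022.
The date on which the withholding of payment becomes due: 14 November 2022 + 82 days = 4 February 2023.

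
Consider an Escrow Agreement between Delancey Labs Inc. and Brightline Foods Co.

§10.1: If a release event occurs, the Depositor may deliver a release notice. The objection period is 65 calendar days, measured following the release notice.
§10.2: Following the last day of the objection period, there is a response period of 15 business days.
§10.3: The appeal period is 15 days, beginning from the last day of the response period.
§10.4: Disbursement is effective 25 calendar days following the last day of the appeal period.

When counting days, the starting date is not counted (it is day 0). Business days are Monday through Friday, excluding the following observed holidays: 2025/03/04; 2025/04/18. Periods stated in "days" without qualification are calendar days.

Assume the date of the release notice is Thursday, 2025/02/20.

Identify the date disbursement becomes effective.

The last day of the objection period: 65 calendar days after 2025/02/20 is 2025/04/26.
From Saturday, 2025/04/26, 15 business days (Apr 28, Apr 29, Apr 30, May 1, …, May 14, May 15, May 16, skipping weekends) brings us to Friday, 2025/05/16, which is the last day of the response period.
The last day of the appeal period: 15 calendar days after 2025/05/16 is 2025/05/31.
The date disbursement becomes effective: 2025/05/31 + 25 days = 2025/06/25.

2025/06/25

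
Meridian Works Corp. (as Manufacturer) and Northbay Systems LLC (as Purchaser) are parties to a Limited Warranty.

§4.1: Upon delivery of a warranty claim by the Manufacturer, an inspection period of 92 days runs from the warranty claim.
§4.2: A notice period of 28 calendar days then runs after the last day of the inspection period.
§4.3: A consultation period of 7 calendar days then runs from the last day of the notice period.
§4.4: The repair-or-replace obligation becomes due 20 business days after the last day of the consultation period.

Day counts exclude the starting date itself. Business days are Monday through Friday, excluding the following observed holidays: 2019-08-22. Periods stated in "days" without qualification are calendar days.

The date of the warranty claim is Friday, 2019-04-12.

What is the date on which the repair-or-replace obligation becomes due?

2019-09-16

Adding 92 calendar days to 2019-04-12 gives 2019-07-13, which is the last day of the inspection period.
The last day of the notice period: 2019-07-13 + 28 days = 2019-08-10.
The last day of the consultation period: 7 calendar days after 2019-08-10 is 2019-08-17.
The date on which the repair-or-replace obligation becomes due: counting 20 business days from Saturday, 2019-08-17 (Aug 19, Aug 20, Aug 21, Aug 23, …, Sep 12, Sep 13, Sep 16, skipping weekends and the listed holiday on Aug 22) reaches Monday, 2019-09-16.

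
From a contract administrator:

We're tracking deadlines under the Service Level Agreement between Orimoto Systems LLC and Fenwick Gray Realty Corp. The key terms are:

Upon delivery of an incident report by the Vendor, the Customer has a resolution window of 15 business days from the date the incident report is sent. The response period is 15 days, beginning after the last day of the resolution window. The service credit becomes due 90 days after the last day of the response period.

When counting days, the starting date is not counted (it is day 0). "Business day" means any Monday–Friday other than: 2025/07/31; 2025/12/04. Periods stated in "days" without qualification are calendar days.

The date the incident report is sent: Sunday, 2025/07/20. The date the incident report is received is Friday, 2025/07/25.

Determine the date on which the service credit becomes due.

2025/11/24

From Sunday, 2025/07/20, 15 business days (Jul 21, Jul 22, Jul 23, Jul 24, …, Aug 7, Aug 8, Aug 11, skipping weekends and the listed holiday on Jul 31) brings us to Monday, 2025/08/11, which is the last day of the resolution window.
The last day of the response period: 2025/08/11 + 15 days = 2025/08/26.
The date on which the service credit becomes due: 2025/08/26 + 90 days = 2025/11/24.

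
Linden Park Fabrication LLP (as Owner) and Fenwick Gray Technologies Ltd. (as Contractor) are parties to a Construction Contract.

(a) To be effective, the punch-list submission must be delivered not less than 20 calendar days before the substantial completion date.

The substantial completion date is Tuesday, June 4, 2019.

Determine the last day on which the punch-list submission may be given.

May 15, 2019

June 4, 2019 minus 20 days is May 15, 2019.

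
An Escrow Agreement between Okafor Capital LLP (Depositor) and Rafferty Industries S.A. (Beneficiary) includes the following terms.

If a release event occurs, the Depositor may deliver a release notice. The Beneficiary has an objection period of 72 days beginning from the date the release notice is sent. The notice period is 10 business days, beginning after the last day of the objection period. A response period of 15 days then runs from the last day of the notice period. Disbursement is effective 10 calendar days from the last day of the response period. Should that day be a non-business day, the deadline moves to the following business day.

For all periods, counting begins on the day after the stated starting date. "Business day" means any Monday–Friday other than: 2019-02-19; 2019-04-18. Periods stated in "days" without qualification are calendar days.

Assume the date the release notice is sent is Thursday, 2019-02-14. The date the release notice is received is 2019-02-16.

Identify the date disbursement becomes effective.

Adding 72 calendar days to 2019-02-14 gives 2019-04-27, which is the last day of the objection period.
The last day of the notice period: counting 10 business days from Saturday, 2019-04-27 (Apr 29, Apr 30, May 1, May 2, May 3, May 6, May 7, May 8, May 9, May 10, skipping weekends) reaches Friday, 2019-05-10.
Adding 15 calendar days to 2019-05-10 gives 2019-05-25, which is the last day of the response period.
The date disbursement becomes effective: 2019-05-25 + 10 days = 2019-06-04. 2019-06-04 is a Tuesday and is not a listed holiday, so no roll-forward applies.

2019-06-04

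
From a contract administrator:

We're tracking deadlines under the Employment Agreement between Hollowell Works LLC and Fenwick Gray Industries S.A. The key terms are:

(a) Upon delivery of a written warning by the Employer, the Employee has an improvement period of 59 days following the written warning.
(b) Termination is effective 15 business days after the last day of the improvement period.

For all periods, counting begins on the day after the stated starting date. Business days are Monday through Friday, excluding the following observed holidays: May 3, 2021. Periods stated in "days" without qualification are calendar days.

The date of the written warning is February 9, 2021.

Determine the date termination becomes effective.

Adding 59 calendar days to February 9, 2021 gives April 9, 2021, which is the last day of the improvement period.
From Friday, April 9, 2021, 15 business days (Apr 12, Apr 13, Apr 14, Apr 15, …, Apr 28, Apr 29, Apr 30, skipping weekends) brings us to Friday, April 30, 2021, which is the date termination becomes effective.

April 30, 2021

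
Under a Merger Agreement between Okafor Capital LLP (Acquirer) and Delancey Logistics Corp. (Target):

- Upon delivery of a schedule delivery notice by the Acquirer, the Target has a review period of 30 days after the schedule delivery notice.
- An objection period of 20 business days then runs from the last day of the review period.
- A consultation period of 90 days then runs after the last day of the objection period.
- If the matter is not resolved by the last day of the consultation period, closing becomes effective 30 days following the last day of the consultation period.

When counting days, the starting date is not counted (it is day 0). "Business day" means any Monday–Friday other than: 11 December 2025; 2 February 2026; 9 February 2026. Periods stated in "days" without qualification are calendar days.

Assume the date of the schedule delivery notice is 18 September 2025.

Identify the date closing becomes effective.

Adding 30 calendar days to 18 September 2025 gives 18 October 2025, which is the last day of the review period.
The last day of the objection period: 20 business days after Saturday, 18 October 2025, skipping weekends — Oct 20, Oct 21, Oct 22, Oct 23, …, Nov 12, Nov 13, Nov 14 — lands on Friday, 14 November 2025.
The last day of the consultation period: 14 November 2025 + 90 days = 12 February 2026.
Adding 30 calendar days to 12 February 2026 gives 14 March 2026, which is the date closing becomes effective.

14 March 2026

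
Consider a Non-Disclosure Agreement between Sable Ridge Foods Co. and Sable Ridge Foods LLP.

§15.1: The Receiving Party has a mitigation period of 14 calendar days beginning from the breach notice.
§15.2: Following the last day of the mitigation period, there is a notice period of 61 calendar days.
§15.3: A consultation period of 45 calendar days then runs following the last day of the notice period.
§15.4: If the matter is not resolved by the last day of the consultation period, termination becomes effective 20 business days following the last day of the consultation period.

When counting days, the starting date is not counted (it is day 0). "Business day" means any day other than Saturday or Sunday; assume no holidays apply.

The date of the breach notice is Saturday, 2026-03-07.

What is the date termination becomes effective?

2026-07-31

The last day of the mitigation period: 2026-03-07 + 14 days = 2026-03-21.
Adding 61 calendar days to 2026-03-21 gives 2026-05-21, which is the last day of the notice period.
The last day of the consultation period: 45 calendar days after 2026-05-21 is 2026-07-05.
The date termination becomes effective: 20 business days after Sunday, 2026-07-05, skipping weekends — Jul 6, Jul 7, Jul 8, Jul 9, …, Jul 29, Jul 30, Jul 31 — lands on Friday, 2026-07-31.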